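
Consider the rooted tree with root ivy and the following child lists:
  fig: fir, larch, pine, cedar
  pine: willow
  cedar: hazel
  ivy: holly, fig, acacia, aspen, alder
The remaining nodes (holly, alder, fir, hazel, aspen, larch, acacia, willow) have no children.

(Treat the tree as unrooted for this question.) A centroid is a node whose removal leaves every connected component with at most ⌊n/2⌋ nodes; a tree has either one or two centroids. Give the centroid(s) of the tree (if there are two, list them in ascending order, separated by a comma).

fig

If fig is removed the pieces have sizes 5, 2, 2, 1, 1, all ≤ ⌊12/2⌋ = 6.
No neighbour of fig does as well, so fig is the unique centroid.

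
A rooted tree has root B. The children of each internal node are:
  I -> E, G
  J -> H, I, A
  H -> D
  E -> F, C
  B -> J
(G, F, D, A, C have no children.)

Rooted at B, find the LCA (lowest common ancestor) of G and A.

G's ancestor chain is G, I, J, B and A's is A, J, B; they first meet at J.

J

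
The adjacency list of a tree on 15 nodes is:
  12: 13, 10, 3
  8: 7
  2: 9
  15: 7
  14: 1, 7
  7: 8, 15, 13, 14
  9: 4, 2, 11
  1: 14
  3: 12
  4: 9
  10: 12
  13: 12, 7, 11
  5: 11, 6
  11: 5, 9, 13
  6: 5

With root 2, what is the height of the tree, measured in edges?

6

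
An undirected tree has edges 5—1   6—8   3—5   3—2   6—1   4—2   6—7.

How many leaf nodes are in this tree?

Degree-1 nodes: 4, 7, 8 — 3 of them.

3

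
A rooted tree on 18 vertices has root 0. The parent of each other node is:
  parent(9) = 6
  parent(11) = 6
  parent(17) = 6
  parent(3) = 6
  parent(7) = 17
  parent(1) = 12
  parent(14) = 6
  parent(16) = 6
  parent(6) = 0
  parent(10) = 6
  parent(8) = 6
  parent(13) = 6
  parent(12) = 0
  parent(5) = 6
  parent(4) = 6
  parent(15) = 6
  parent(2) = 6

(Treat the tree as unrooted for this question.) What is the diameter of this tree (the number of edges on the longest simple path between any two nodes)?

5

A longest path is 1–12–0–6–17–7, with 5 edges.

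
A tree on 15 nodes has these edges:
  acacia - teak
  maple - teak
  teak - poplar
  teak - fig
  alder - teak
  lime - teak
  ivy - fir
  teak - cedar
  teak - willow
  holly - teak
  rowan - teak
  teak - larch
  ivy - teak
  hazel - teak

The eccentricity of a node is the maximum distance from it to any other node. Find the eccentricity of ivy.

2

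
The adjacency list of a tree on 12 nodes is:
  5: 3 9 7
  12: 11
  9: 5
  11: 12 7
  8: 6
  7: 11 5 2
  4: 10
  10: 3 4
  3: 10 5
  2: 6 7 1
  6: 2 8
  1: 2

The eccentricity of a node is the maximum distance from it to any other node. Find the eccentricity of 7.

4

The node farthest from 7 is 4, via 7-5-3-10-4 — 4 edges.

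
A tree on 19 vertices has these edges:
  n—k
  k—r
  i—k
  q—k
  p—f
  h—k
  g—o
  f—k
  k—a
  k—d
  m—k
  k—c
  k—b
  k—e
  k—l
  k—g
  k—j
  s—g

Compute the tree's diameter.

4

A longest path is s – g – k – f – p, with 4 edges.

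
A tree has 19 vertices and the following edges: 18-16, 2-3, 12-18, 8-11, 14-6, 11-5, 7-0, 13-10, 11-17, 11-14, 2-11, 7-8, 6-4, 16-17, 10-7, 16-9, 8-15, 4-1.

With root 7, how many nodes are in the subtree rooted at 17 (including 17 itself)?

5

The subtree rooted at 17 contains: 17, 16, 9, 18, 12 — 5 nodes.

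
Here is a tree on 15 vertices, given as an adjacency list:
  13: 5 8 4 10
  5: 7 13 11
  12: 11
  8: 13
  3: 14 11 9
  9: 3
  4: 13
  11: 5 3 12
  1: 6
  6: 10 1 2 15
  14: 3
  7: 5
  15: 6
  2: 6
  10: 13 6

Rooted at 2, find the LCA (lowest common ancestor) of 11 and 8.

13

Path 11→root: 11 5 13 10 6 2; path 8→root: 8 13 10 6 2.
First common node: 13.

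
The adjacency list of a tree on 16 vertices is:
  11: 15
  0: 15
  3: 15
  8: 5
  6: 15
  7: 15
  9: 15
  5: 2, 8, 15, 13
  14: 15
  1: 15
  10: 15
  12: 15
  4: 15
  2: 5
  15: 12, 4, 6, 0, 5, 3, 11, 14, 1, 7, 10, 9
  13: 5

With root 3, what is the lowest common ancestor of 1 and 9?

1's ancestor chain is 1, 15, 3 and 9's is 9, 15, 3; they first meet at 15.

15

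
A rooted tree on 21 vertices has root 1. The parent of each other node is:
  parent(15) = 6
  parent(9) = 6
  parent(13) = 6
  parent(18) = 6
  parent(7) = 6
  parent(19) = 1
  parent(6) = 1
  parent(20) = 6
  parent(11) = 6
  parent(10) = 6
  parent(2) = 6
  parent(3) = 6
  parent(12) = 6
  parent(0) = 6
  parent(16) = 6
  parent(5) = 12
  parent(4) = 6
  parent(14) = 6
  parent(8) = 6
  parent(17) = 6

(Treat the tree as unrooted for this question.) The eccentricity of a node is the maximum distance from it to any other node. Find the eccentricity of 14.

Distances from 14 peak at 3, attained at 19 (5 also at distance 3).
14 – 6 – 1 – 19

3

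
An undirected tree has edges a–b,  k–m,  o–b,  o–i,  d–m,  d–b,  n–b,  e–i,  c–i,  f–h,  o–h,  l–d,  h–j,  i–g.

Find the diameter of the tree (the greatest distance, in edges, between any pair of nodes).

BFS from k reaches c last, at distance 6; BFS from c confirms no node is farther.
Path: k–m–d–b–o–i–c.

6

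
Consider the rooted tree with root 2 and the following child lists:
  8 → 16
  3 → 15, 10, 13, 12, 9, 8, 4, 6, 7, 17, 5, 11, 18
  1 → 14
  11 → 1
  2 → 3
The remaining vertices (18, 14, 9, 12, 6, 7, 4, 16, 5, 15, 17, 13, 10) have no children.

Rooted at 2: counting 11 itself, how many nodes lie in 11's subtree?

3

Descendants of 11 (including itself): 11, 1, 14. That's 3.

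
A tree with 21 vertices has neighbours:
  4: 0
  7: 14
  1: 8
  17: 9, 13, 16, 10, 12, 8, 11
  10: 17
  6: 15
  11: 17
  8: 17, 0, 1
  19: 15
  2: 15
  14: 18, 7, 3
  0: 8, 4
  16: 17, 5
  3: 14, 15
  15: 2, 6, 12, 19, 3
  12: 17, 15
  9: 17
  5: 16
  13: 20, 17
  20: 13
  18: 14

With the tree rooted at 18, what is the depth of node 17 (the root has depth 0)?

5

Climbing from 17 to the root: 17 – 12 – 15 – 3 – 14 – 18. That's 5 steps.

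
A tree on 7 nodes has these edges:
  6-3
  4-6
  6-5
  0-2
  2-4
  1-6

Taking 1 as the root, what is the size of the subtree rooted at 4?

4's subtree: {4, 2, 0}, size 3.

3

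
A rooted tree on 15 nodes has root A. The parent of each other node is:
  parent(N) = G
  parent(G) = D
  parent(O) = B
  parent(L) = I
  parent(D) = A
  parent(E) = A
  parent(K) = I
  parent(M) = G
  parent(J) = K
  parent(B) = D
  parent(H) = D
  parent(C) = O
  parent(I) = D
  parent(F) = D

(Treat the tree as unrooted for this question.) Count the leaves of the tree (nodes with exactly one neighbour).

8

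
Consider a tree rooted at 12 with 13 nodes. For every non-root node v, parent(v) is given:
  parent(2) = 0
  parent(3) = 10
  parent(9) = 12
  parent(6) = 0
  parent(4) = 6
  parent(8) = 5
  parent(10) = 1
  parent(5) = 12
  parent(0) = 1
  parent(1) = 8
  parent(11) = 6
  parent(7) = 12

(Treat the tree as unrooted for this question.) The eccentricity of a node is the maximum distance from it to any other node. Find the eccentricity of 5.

Distances from 5 peak at 5, attained at 11 (4 also at distance 5).
5–8–1–0–6–11

5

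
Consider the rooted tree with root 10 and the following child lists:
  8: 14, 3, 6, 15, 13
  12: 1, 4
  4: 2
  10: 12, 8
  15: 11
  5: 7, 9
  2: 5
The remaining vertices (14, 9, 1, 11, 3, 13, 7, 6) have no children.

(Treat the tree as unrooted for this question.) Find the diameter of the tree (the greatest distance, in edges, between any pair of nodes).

BFS from 7 reaches 11 last, at distance 8; BFS from 11 confirms no node is farther.
Path: 7-5-2-4-12-10-8-15-11.

8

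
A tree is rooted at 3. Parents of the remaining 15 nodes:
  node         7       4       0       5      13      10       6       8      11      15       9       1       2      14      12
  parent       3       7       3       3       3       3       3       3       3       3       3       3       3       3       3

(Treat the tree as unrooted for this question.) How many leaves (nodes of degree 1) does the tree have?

Exactly 14 nodes have a single neighbour: 0, 1, 2, 4, 5, 6, 8, 9, 10, 11, 12, 13, 14, 15.

14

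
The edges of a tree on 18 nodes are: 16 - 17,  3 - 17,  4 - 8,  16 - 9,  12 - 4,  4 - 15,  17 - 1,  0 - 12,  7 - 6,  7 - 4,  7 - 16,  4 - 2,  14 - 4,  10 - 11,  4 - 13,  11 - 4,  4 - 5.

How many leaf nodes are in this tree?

Exactly 12 nodes have a single neighbour: 0, 1, 2, 3, 5, 6, 8, 9, 10, 13, 14, 15.

12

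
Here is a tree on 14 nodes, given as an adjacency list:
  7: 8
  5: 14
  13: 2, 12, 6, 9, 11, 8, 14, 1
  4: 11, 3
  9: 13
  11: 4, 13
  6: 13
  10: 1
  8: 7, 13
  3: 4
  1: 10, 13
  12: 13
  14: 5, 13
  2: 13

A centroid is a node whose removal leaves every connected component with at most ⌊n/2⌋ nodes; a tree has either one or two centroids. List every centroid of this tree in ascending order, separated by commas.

13

If 13 is removed the pieces have sizes 3, 2, 2, 2, 1, 1, 1, 1, all ≤ ⌊14/2⌋ = 7.
Every other node leaves some component of size > 7, so the centroid is unique.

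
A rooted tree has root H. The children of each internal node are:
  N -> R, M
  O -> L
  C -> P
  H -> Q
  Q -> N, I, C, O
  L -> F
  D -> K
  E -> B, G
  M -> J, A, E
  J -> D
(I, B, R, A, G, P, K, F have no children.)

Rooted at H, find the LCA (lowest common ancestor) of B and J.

B's ancestor chain is B, E, M, N, Q, H and J's is J, M, N, Q, H; they first meet at M.

M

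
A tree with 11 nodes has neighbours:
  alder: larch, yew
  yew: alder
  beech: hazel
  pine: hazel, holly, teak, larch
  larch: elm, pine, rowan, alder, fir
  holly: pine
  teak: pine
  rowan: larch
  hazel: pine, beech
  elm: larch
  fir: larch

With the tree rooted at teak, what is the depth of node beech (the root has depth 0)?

3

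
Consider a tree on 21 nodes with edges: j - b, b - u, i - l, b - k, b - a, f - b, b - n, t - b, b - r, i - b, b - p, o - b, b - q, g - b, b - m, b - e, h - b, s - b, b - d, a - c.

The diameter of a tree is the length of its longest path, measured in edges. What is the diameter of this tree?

A longest path is c - a - b - i - l, with 4 edges.

4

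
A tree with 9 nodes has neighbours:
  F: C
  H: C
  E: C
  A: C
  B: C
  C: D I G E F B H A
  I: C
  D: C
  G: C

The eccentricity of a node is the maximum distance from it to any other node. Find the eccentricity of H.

2

A farthest node from H is I (B, G, E, F, D, A also at distance 2).
The path H–C–I has 2 edges.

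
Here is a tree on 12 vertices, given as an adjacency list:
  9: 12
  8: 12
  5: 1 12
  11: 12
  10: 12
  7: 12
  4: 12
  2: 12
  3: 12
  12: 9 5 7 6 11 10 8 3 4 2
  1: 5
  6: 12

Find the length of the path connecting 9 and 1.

The path is 9–12–5–1, which has 3 edges.

3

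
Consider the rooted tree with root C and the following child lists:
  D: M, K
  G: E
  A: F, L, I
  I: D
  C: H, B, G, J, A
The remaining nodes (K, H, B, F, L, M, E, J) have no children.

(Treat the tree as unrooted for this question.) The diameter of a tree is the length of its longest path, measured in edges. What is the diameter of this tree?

6

BFS from E reaches K last, at distance 6; BFS from K confirms no node is farther.
Path: E – G – C – A – I – D – K.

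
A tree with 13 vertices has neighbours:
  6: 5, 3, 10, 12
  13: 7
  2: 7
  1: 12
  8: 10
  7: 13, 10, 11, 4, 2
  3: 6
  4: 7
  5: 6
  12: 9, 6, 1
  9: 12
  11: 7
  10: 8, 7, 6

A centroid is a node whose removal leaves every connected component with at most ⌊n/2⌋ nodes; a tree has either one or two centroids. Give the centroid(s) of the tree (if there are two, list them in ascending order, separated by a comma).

10

If 10 is removed the pieces have sizes 6, 5, 1, all ≤ ⌊13/2⌋ = 6.
No neighbour of 10 does as well, so 10 is the unique centroid.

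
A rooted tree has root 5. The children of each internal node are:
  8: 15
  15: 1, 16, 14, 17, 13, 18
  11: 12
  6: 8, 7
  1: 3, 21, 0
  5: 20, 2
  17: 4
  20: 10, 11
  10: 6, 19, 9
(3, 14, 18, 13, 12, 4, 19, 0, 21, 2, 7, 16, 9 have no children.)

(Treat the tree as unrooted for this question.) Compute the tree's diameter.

Starting from 12, a farthest node is 3 at distance 8.
One longest path: 12 - 11 - 20 - 10 - 6 - 8 - 15 - 1 - 3.
So the diameter is 8.

8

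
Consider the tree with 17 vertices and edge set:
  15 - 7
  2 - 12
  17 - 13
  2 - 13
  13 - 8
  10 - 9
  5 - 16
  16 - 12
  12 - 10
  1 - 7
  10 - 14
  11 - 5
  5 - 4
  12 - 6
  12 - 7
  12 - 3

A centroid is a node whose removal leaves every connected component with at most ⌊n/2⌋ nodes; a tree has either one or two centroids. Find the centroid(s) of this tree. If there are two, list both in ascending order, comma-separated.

12

If 12 is removed the pieces have sizes 4, 4, 3, 3, 1, 1, all ≤ ⌊17/2⌋ = 8.
Every other node leaves some component of size > 8, so the centroid is unique.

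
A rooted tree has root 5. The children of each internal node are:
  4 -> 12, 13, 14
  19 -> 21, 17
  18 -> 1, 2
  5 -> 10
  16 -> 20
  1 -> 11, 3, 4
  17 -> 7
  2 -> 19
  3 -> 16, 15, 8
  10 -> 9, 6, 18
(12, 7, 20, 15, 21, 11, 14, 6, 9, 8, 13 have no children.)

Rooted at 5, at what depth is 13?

5

Climbing from 13 to the root: 13 – 4 – 1 – 18 – 10 – 5. That's 5 steps.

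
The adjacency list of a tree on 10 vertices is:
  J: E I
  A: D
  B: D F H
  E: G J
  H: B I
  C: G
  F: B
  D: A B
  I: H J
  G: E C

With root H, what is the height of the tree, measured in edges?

C sits deepest: H–I–J–E–G–C — 5 edges from the root.

5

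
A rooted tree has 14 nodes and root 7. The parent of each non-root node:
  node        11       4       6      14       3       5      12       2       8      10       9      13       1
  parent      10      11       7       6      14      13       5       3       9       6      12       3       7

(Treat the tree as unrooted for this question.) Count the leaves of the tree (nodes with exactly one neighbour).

4

Exactly 4 nodes have a single neighbour: 1, 2, 4, 8.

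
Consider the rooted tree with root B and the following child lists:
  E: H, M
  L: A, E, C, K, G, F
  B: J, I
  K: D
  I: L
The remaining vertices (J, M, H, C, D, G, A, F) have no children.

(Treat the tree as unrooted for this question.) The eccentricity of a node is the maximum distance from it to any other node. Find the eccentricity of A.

The node farthest from A is J, via A–L–I–B–J — 4 edges.

4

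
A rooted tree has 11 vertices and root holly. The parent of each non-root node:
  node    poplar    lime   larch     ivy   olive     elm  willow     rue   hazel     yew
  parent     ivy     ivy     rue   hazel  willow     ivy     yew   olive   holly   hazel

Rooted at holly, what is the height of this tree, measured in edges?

6

A deepest node is larch, reached by holly–hazel–yew–willow–olive–rue–larch.
That path has 6 edges, so the height is 6.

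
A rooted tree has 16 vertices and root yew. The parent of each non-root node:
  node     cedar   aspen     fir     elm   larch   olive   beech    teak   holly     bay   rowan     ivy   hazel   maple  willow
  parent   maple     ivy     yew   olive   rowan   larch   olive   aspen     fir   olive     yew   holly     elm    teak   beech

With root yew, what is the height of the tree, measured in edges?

A deepest node is cedar, reached by yew → fir → holly → ivy → aspen → teak → maple → cedar.
That path has 7 edges, so the height is 7.

7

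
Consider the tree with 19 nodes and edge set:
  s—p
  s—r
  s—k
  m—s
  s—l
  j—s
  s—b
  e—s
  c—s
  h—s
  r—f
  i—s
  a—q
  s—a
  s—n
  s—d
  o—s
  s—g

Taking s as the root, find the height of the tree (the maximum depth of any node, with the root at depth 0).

2

f sits deepest: s – r – f — 2 edges from the root.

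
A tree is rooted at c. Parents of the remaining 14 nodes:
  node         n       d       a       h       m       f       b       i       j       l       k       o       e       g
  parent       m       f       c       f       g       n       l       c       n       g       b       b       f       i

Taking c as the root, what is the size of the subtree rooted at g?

12

g's subtree: {g, m, l, n, b, j, f, k, o, d, e, h}, size 12.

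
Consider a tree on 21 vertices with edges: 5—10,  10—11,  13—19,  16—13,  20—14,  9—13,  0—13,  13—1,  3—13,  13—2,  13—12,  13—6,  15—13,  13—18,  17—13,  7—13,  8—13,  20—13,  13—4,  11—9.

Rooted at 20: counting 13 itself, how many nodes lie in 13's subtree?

Descendants of 13 (including itself): 13, 4, 3, 19, 6, 1, 9, 7, 16, 0, 12, 2, 8, 18, 17, 15, 11, 10, 5. That's 19.

19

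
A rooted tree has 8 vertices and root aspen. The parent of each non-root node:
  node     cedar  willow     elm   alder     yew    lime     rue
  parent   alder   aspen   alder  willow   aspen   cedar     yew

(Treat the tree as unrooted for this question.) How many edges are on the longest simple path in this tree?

6

Starting from lime, a farthest node is rue at distance 6.
One longest path: lime-cedar-alder-willow-aspen-yew-rue.
So the diameter is 6.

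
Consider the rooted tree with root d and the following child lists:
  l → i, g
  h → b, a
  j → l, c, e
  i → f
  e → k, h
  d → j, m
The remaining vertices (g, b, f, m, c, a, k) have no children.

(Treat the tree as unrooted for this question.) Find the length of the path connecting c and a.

4

The path is c - j - e - h - a, which has 4 edges.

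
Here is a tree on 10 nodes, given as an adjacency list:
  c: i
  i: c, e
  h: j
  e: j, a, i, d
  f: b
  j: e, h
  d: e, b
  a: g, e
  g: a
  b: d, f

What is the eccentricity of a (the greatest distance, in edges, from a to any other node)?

The node farthest from a is f, via a-e-d-b-f — 4 edges.

4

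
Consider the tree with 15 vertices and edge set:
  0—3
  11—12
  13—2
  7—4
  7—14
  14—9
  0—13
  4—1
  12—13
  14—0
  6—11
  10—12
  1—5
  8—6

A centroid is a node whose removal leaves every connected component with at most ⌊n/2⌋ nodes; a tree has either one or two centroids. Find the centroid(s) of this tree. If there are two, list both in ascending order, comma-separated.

Removing 0 splits the tree into components of sizes 7, 6, 1; the largest is 7 ≤ ⌊15/2⌋ = 7.
Every other node leaves some component of size > 7, so the centroid is unique.

0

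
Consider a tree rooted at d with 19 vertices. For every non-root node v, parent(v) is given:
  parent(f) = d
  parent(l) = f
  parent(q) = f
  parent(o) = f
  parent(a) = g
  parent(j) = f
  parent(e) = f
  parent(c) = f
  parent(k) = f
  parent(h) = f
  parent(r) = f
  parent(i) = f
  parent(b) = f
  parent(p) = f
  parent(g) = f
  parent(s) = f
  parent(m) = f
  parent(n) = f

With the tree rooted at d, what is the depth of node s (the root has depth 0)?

2

Path from d to s: d – f – s, which has 2 edges.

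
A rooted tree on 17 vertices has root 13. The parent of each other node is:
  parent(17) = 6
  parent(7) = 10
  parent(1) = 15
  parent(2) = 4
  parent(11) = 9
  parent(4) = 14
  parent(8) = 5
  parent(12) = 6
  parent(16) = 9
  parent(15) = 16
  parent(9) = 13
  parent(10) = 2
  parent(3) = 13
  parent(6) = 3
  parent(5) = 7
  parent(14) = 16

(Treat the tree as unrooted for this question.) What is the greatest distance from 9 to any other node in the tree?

8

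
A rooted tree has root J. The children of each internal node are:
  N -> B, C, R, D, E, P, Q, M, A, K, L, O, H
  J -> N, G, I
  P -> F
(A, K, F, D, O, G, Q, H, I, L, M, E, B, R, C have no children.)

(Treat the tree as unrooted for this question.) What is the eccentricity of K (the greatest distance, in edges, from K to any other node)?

3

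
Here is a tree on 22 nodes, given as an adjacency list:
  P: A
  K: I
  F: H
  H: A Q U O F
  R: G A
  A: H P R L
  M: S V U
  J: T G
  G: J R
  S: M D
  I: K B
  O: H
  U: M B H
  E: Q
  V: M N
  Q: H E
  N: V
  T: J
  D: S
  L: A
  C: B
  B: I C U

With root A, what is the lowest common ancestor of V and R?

A

Path V→root: V M U H A; path R→root: R A.
First common node: A.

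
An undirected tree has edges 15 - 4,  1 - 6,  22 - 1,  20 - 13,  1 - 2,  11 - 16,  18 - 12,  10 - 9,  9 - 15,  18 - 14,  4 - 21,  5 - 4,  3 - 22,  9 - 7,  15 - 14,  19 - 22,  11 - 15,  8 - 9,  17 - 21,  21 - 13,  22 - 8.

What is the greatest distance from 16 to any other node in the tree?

Distances from 16 peak at 7, attained at 2 (6 also at distance 7).
16-11-15-9-8-22-1-2

7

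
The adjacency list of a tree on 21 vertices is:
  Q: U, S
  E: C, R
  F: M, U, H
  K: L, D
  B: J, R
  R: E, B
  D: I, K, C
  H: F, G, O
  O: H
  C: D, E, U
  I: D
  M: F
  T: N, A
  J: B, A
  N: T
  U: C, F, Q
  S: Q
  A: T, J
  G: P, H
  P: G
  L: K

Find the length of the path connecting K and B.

The path is K–D–C–E–R–B, which has 5 edges.

5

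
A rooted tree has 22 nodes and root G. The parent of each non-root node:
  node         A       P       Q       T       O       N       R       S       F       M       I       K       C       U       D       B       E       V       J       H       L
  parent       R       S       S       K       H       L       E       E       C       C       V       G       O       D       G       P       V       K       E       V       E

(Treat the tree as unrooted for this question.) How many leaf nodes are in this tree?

10

Degree-1 nodes: A, B, F, I, J, M, N, Q, T, U — 10 of them.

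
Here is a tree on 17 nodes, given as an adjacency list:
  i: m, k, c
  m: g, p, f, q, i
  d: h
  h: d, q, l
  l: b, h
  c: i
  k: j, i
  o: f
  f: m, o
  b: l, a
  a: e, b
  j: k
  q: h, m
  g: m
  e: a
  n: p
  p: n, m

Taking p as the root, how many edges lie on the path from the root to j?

4

p → m → i → k → j — 4 edges.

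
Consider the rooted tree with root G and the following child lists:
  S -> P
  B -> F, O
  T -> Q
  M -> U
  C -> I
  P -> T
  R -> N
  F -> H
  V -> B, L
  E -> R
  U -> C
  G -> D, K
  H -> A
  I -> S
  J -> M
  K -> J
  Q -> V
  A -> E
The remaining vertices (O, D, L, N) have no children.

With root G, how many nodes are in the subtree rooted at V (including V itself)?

The subtree rooted at V contains: V, L, B, O, F, H, A, E, R, N — 10 nodes.

10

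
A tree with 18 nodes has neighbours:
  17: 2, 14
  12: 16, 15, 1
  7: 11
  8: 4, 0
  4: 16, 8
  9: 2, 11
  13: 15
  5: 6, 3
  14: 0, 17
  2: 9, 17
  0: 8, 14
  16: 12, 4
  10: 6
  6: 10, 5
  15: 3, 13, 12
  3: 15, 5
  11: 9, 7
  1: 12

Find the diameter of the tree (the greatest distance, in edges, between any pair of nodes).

15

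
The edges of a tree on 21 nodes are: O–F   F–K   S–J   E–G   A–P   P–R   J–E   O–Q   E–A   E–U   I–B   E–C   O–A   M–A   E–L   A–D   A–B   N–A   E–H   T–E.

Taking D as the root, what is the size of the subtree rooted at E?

The subtree rooted at E contains: E, T, J, G, U, L, C, H, S — 9 nodes.

9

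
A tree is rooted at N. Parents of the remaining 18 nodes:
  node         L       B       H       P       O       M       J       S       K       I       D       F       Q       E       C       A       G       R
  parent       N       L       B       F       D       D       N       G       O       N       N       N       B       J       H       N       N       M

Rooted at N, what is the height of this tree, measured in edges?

C sits deepest: N – L – B – H – C — 4 edges from the root.

4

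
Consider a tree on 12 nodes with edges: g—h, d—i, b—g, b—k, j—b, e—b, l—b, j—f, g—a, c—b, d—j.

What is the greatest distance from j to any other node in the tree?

The node farthest from j is a (h also at distance 3), via j–b–g–a — 3 edges.

3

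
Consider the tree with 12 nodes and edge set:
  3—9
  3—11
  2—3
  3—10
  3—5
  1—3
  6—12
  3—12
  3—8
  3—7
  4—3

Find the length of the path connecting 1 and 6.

3

Walking from 1: 1–3–12–6. Length 3.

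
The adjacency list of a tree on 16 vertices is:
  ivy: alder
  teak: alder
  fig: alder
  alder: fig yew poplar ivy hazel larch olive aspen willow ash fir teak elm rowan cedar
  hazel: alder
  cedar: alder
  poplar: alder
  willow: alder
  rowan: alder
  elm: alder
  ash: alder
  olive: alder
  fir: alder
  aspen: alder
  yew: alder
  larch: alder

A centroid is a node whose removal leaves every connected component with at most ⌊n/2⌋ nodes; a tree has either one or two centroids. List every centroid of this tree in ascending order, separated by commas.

alder

Delete alder: the remaining components have sizes 1, 1, 1, 1, 1, 1, 1, 1, 1, 1, 1, 1, 1, 1, 1. Max 1 ≤ 8, so alder is a centroid.
Every other node leaves some component of size > 8, so the centroid is unique.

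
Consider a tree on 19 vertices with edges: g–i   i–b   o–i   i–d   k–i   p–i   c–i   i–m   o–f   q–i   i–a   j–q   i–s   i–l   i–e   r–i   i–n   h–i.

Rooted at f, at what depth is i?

2

Path from f to i: f → o → i, which has 2 edges.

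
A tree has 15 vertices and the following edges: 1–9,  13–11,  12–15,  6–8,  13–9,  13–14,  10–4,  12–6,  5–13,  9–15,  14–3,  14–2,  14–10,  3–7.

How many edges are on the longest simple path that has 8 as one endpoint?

A farthest node from 8 is 7 (4 also at distance 8).
The path 8-6-12-15-9-13-14-3-7 has 8 edges.

8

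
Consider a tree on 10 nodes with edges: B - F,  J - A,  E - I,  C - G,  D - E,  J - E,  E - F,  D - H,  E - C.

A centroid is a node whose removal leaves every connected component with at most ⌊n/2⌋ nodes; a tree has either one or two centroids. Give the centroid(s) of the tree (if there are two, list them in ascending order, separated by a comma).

Removing E splits the tree into components of sizes 2, 2, 2, 2, 1; the largest is 2 ≤ ⌊10/2⌋ = 5.
Every other node leaves some component of size > 5, so the centroid is unique.

E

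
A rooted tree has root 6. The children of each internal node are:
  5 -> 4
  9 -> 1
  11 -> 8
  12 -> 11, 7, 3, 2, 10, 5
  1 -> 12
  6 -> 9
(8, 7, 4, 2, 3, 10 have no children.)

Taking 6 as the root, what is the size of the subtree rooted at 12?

9

The subtree rooted at 12 contains: 12, 10, 11, 7, 2, 5, 3, 8, 4 — 9 nodes.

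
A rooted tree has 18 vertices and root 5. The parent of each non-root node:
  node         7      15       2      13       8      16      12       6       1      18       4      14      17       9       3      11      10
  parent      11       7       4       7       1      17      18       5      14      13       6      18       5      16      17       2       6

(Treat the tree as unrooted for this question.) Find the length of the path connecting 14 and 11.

4

The path is 14–18–13–7–11, which has 4 edges.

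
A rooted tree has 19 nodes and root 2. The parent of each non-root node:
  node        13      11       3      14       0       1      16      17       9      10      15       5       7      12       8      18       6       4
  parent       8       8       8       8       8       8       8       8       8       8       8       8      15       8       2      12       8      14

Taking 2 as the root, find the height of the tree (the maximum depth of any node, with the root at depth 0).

3

18 sits deepest: 2-8-12-18 — 3 edges from the root.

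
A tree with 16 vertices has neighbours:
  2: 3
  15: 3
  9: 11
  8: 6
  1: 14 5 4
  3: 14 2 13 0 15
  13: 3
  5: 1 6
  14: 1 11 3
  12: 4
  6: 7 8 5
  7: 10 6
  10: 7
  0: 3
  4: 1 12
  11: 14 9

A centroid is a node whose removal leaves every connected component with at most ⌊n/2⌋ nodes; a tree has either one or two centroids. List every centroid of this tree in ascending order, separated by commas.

Delete 1: the remaining components have sizes 8, 5, 2. Max 8 ≤ 8, so 1 is a centroid.
14 is adjacent to 1 and is also a centroid (the largest component after removing it is likewise 8).

1, 14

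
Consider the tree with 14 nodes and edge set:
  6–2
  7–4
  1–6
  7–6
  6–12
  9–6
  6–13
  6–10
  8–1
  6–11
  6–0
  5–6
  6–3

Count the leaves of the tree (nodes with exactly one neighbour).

11

Exactly 11 nodes have a single neighbour: 0, 2, 3, 4, 5, 8, 9, 10, 11, 12, 13.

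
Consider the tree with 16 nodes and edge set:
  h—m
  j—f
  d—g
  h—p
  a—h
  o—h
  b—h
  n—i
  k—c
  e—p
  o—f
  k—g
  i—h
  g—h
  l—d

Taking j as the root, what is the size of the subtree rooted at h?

13

h's subtree: {h, i, g, p, b, a, m, n, k, d, e, c, l}, size 13.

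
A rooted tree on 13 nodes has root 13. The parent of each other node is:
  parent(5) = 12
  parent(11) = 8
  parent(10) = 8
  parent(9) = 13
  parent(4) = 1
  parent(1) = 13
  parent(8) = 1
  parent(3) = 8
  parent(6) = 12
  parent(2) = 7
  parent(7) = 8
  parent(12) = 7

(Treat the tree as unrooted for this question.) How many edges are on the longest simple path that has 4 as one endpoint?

Distances from 4 peak at 5, attained at 5 (6 also at distance 5).
4-1-8-7-12-5

5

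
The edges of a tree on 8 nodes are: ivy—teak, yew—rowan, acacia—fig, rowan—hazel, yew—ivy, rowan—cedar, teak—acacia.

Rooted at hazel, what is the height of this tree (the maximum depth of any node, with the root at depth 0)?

A deepest node is fig, reached by hazel – rowan – yew – ivy – teak – acacia – fig.
That path has 6 edges, so the height is 6.

6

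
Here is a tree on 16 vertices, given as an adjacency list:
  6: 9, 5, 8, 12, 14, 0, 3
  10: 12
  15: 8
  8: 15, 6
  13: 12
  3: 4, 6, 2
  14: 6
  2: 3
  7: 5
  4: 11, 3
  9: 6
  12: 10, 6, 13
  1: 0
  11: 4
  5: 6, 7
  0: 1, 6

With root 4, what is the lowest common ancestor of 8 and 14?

6

Path 8→root: 8 6 3 4; path 14→root: 14 6 3 4.
First common node: 6.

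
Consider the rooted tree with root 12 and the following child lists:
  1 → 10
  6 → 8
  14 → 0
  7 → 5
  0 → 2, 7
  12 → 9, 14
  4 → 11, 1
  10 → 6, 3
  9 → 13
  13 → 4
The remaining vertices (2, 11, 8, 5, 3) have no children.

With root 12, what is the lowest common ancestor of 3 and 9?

9

3's ancestor chain is 3, 10, 1, 4, 13, 9, 12 and 9's is 9, 12; they first meet at 9.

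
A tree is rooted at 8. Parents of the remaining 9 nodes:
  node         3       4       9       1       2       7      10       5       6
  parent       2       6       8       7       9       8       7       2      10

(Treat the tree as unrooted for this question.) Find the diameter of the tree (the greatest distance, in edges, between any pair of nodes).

7

A longest path is 5 – 2 – 9 – 8 – 7 – 10 – 6 – 4, with 7 edges.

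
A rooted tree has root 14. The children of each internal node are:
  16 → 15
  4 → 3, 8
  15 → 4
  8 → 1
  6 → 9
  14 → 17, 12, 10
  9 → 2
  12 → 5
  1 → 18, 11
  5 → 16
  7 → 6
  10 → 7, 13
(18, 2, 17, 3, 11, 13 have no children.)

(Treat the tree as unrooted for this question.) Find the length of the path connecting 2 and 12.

6

Walking from 2: 2–9–6–7–10–14–12. Length 6.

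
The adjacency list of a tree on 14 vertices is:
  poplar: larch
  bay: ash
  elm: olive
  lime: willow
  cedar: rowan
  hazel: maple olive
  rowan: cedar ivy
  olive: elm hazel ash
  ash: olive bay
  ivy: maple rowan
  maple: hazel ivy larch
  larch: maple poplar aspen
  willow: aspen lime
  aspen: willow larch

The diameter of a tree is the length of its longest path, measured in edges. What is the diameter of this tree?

8

A longest path is lime – willow – aspen – larch – maple – hazel – olive – ash – bay, with 8 edges.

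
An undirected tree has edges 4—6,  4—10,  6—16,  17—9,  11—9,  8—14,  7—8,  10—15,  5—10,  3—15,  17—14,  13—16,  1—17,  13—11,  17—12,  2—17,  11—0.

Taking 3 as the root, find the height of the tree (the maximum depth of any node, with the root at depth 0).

12

A deepest node is 7, reached by 3-15-10-4-6-16-13-11-9-17-14-8-7.
That path has 12 edges, so the height is 12.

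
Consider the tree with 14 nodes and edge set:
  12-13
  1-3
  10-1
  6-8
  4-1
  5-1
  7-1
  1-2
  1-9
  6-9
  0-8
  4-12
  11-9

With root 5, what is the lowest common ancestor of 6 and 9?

9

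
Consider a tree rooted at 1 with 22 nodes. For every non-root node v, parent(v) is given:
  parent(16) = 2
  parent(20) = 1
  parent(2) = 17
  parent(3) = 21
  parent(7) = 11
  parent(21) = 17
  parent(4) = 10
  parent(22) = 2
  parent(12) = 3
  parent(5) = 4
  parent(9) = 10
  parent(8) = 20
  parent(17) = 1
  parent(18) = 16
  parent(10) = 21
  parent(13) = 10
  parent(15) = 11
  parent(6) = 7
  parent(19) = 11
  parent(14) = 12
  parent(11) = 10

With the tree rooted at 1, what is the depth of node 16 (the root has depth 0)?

3

Path from 1 to 16: 1–17–2–16, which has 3 edges.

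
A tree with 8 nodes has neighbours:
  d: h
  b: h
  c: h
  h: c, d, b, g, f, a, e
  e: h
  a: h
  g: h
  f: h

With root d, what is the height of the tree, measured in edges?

2

The longest root-to-leaf path is d – h – e (2 edges).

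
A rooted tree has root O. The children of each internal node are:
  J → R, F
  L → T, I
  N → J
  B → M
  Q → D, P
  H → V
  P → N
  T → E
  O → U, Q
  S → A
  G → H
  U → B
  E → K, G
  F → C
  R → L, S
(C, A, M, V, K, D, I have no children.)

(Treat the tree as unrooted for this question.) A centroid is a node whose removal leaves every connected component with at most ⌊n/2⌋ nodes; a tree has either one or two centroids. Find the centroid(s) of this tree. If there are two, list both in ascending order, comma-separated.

J, R

If R is removed the pieces have sizes 11, 8, 2, all ≤ ⌊22/2⌋ = 11.
J is adjacent to R and is also a centroid (the largest component after removing it is likewise 11).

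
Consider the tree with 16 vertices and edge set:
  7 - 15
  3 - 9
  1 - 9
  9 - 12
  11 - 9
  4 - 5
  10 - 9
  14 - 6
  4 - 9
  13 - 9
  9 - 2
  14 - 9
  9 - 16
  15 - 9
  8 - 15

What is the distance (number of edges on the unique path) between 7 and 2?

7–15–9–2: 3 edges.

3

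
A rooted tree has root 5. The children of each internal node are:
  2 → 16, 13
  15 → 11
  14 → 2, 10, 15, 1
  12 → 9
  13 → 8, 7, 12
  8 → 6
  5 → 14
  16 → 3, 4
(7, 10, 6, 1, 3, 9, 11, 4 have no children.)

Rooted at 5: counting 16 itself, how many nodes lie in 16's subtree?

3

16's subtree: {16, 4, 3}, size 3.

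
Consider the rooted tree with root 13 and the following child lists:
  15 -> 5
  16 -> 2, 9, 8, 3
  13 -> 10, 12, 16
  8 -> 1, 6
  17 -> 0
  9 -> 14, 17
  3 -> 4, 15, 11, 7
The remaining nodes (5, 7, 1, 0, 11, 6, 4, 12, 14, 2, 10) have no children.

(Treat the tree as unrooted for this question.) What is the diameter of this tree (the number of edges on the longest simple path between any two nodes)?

6

A longest path is 0 - 17 - 9 - 16 - 3 - 15 - 5, with 6 edges.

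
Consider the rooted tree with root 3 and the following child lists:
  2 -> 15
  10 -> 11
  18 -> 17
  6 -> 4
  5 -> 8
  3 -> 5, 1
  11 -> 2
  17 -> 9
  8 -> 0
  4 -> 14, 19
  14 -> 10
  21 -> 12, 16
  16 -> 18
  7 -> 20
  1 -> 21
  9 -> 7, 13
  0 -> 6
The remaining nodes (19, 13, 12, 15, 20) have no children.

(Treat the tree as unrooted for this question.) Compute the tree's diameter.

A longest path is 20 - 7 - 9 - 17 - 18 - 16 - 21 - 1 - 3 - 5 - 8 - 0 - 6 - 4 - 14 - 10 - 11 - 2 - 15, with 18 edges.

18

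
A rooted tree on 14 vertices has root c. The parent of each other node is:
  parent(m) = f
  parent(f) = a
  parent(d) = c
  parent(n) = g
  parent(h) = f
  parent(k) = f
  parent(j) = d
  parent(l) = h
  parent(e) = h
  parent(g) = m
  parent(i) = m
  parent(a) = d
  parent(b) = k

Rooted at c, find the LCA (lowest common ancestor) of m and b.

f

m's ancestor chain is m, f, a, d, c and b's is b, k, f, a, d, c; they first meet at f.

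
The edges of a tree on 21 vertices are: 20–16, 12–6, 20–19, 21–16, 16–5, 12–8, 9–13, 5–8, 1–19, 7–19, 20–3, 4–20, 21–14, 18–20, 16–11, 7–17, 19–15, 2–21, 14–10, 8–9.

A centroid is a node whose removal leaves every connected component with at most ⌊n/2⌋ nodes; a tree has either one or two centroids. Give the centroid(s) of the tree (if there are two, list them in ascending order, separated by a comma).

16

Removing 16 splits the tree into components of sizes 9, 6, 4, 1; the largest is 9 ≤ ⌊21/2⌋ = 10.
Every other node leaves some component of size > 10, so the centroid is unique.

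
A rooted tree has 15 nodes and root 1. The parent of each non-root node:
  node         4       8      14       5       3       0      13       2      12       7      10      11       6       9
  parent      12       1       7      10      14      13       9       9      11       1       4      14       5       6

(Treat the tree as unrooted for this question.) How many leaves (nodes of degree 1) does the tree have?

4

Degree-1 nodes: 0, 2, 3, 8 — 4 of them.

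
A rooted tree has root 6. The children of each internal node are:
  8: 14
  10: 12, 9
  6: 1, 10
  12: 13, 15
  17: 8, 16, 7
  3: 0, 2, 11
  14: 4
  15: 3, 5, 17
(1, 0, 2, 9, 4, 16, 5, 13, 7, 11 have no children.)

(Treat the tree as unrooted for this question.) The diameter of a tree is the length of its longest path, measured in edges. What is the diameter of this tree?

8

BFS from 4 reaches 1 last, at distance 8; BFS from 1 confirms no node is farther.
Path: 4-14-8-17-15-12-10-6-1.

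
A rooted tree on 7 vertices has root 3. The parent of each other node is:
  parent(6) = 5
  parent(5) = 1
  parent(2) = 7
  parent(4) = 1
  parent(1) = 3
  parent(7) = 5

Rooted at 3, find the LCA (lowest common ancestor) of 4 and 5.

1

Ancestors of 4 (toward the root): 4, 1, 3.
Ancestors of 5: 5, 1, 3.
The deepest node appearing in both lists is 1.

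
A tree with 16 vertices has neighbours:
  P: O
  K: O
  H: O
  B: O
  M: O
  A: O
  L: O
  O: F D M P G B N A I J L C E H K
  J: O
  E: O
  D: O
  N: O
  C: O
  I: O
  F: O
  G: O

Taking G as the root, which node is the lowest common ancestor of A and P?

O

Ancestors of A (toward the root): A, O, G.
Ancestors of P: P, O, G.
The deepest node appearing in both lists is O.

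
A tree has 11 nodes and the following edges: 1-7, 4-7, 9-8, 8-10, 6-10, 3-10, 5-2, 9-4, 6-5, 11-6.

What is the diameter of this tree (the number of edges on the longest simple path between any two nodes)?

8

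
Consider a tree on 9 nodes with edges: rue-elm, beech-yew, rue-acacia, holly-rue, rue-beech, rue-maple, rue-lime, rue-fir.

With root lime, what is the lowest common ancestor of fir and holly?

Path fir→root: fir rue lime; path holly→root: holly rue lime.
First common node: rue.

rue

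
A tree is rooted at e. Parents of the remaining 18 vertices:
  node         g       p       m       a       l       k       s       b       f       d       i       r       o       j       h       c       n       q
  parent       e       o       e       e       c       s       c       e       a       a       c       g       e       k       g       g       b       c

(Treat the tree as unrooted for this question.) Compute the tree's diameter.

7

Starting from j, a farthest node is p at distance 7.
One longest path: j - k - s - c - g - e - o - p.
So the diameter is 7.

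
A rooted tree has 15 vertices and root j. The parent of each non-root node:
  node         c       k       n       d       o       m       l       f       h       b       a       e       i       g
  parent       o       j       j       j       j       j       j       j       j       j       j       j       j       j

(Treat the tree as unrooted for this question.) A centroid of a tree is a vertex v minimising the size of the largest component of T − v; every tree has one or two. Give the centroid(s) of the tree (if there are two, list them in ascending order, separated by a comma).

If j is removed the pieces have sizes 2, 1, 1, 1, 1, 1, 1, 1, 1, 1, 1, 1, 1, all ≤ ⌊15/2⌋ = 7.
Every other node leaves some component of size > 7, so the centroid is unique.

j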